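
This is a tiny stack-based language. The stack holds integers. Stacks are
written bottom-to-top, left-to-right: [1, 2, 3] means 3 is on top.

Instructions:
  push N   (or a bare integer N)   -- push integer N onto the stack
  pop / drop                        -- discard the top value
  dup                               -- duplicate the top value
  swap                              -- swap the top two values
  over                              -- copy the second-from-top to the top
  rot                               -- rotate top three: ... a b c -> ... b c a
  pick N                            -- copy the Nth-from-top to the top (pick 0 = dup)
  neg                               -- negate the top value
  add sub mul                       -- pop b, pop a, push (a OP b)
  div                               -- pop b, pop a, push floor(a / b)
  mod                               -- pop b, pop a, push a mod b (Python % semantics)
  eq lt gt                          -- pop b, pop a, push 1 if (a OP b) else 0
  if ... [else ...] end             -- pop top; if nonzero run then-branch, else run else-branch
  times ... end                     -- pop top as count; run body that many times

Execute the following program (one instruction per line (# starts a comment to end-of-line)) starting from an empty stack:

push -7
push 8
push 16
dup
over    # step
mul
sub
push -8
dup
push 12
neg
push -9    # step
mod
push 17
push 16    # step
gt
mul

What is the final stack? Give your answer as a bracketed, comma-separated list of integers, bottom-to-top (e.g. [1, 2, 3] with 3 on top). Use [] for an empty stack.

After 'push -7': [-7]
After 'push 8': [-7, 8]
After 'push 16': [-7, 8, 16]
After 'dup': [-7, 8, 16, 16]
After 'over': [-7, 8, 16, 16, 16]
After 'mul': [-7, 8, 16, 256]
After 'sub': [-7, 8, -240]
After 'push -8': [-7, 8, -240, -8]
After 'dup': [-7, 8, -240, -8, -8]
After 'push 12': [-7, 8, -240, -8, -8, 12]
After 'neg': [-7, 8, -240, -8, -8, -12]
After 'push -9': [-7, 8, -240, -8, -8, -12, -9]
After 'mod': [-7, 8, -240, -8, -8, -3]
After 'push 17': [-7, 8, -240, -8, -8, -3, 17]
After 'push 16': [-7, 8, -240, -8, -8, -3, 17, 16]
After 'gt': [-7, 8, -240, -8, -8, -3, 1]
After 'mul': [-7, 8, -240, -8, -8, -3]

Answer: [-7, 8, -240, -8, -8, -3]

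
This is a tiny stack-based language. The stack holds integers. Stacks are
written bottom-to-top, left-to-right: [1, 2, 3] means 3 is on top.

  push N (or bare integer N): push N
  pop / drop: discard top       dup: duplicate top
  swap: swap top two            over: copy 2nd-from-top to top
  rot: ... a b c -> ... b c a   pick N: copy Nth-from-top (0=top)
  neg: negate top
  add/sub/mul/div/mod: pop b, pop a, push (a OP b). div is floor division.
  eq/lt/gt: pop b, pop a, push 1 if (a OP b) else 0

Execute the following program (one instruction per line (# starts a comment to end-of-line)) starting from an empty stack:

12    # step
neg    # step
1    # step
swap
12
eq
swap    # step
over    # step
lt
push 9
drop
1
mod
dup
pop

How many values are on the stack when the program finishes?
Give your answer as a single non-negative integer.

Answer: 2

Derivation:
After 'push 12': stack = [12] (depth 1)
After 'neg': stack = [-12] (depth 1)
After 'push 1': stack = [-12, 1] (depth 2)
After 'swap': stack = [1, -12] (depth 2)
After 'push 12': stack = [1, -12, 12] (depth 3)
After 'eq': stack = [1, 0] (depth 2)
After 'swap': stack = [0, 1] (depth 2)
After 'over': stack = [0, 1, 0] (depth 3)
After 'lt': stack = [0, 0] (depth 2)
After 'push 9': stack = [0, 0, 9] (depth 3)
After 'drop': stack = [0, 0] (depth 2)
After 'push 1': stack = [0, 0, 1] (depth 3)
After 'mod': stack = [0, 0] (depth 2)
After 'dup': stack = [0, 0, 0] (depth 3)
After 'pop': stack = [0, 0] (depth 2)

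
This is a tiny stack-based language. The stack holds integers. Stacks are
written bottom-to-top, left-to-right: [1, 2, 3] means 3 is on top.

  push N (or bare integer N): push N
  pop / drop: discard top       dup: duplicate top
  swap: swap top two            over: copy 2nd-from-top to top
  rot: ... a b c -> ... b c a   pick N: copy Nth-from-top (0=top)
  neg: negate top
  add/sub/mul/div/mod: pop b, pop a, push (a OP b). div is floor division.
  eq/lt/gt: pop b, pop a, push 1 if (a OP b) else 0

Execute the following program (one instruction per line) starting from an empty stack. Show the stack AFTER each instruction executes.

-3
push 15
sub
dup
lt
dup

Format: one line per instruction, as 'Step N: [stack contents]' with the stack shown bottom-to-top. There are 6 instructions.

Step 1: [-3]
Step 2: [-3, 15]
Step 3: [-18]
Step 4: [-18, -18]
Step 5: [0]
Step 6: [0, 0]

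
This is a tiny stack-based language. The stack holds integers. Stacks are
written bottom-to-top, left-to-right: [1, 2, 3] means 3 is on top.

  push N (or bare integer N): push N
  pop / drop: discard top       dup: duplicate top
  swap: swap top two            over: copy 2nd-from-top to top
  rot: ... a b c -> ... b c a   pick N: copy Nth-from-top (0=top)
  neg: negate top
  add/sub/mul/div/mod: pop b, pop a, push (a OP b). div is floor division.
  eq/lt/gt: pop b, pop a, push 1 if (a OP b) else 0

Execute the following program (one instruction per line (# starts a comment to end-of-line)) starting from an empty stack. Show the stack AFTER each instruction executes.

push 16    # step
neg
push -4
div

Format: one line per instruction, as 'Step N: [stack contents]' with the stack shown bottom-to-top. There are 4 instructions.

Step 1: [16]
Step 2: [-16]
Step 3: [-16, -4]
Step 4: [4]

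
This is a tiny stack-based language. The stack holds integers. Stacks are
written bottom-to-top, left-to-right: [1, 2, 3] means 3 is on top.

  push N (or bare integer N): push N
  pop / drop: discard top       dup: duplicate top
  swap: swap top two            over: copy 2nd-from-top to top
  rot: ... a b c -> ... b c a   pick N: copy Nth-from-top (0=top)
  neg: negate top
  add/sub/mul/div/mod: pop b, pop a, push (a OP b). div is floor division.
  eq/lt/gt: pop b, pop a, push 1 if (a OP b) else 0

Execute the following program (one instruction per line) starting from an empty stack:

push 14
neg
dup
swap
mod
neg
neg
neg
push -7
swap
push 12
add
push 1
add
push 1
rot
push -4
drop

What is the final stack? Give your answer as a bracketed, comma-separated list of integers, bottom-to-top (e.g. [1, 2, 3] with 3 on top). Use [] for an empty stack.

Answer: [13, 1, -7]

Derivation:
After 'push 14': [14]
After 'neg': [-14]
After 'dup': [-14, -14]
After 'swap': [-14, -14]
After 'mod': [0]
After 'neg': [0]
After 'neg': [0]
After 'neg': [0]
After 'push -7': [0, -7]
After 'swap': [-7, 0]
After 'push 12': [-7, 0, 12]
After 'add': [-7, 12]
After 'push 1': [-7, 12, 1]
After 'add': [-7, 13]
After 'push 1': [-7, 13, 1]
After 'rot': [13, 1, -7]
After 'push -4': [13, 1, -7, -4]
After 'drop': [13, 1, -7]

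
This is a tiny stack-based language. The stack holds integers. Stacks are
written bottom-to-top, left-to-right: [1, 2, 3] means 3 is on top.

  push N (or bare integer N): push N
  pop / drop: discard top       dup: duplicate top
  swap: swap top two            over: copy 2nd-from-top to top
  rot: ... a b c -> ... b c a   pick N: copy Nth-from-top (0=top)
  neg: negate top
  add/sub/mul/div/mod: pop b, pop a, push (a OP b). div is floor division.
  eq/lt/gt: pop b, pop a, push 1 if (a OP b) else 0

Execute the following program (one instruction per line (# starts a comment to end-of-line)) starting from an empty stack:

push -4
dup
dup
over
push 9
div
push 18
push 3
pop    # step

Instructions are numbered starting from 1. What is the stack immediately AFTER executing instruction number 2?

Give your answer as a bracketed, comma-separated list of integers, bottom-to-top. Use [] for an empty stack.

Step 1 ('push -4'): [-4]
Step 2 ('dup'): [-4, -4]

Answer: [-4, -4]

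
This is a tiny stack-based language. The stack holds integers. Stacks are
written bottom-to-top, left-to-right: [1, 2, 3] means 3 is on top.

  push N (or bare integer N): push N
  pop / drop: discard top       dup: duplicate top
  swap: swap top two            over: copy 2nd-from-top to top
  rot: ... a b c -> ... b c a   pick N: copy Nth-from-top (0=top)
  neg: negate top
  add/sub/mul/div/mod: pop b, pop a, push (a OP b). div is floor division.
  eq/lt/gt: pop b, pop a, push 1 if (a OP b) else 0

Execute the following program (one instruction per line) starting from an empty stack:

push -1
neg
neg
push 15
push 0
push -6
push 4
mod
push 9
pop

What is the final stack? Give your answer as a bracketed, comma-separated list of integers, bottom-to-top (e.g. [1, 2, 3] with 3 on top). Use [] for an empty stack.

After 'push -1': [-1]
After 'neg': [1]
After 'neg': [-1]
After 'push 15': [-1, 15]
After 'push 0': [-1, 15, 0]
After 'push -6': [-1, 15, 0, -6]
After 'push 4': [-1, 15, 0, -6, 4]
After 'mod': [-1, 15, 0, 2]
After 'push 9': [-1, 15, 0, 2, 9]
After 'pop': [-1, 15, 0, 2]

Answer: [-1, 15, 0, 2]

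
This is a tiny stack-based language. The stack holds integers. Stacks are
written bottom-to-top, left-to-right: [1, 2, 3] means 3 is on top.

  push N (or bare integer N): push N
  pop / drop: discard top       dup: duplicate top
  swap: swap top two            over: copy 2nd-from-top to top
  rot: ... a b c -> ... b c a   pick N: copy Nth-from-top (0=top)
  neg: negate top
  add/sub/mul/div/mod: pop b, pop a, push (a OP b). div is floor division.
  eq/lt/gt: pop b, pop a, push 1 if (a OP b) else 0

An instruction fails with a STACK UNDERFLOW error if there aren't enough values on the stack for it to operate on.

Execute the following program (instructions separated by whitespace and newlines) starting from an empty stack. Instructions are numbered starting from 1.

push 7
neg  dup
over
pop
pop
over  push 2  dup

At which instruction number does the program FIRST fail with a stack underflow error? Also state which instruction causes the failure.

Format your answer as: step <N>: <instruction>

Step 1 ('push 7'): stack = [7], depth = 1
Step 2 ('neg'): stack = [-7], depth = 1
Step 3 ('dup'): stack = [-7, -7], depth = 2
Step 4 ('over'): stack = [-7, -7, -7], depth = 3
Step 5 ('pop'): stack = [-7, -7], depth = 2
Step 6 ('pop'): stack = [-7], depth = 1
Step 7 ('over'): needs 2 value(s) but depth is 1 — STACK UNDERFLOW

Answer: step 7: over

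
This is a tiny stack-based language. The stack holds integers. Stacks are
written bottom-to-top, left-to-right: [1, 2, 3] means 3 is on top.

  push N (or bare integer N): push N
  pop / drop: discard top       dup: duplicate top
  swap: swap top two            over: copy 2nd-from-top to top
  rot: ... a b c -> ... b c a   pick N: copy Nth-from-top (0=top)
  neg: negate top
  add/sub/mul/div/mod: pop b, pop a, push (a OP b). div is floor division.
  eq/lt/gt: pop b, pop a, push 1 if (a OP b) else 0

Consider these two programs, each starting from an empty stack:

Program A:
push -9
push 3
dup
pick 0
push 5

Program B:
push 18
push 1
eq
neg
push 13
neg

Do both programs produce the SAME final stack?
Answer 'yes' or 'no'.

Answer: no

Derivation:
Program A trace:
  After 'push -9': [-9]
  After 'push 3': [-9, 3]
  After 'dup': [-9, 3, 3]
  After 'pick 0': [-9, 3, 3, 3]
  After 'push 5': [-9, 3, 3, 3, 5]
Program A final stack: [-9, 3, 3, 3, 5]

Program B trace:
  After 'push 18': [18]
  After 'push 1': [18, 1]
  After 'eq': [0]
  After 'neg': [0]
  After 'push 13': [0, 13]
  After 'neg': [0, -13]
Program B final stack: [0, -13]
Same: no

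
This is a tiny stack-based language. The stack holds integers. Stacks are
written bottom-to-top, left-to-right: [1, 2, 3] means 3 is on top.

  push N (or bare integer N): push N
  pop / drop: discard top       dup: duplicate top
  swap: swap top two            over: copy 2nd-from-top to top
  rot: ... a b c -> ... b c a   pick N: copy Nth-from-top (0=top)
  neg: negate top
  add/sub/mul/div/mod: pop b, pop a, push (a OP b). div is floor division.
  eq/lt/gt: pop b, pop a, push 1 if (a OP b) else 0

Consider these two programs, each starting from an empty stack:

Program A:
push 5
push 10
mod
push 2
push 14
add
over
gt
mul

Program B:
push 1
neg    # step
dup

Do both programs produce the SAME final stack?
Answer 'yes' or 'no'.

Program A trace:
  After 'push 5': [5]
  After 'push 10': [5, 10]
  After 'mod': [5]
  After 'push 2': [5, 2]
  After 'push 14': [5, 2, 14]
  After 'add': [5, 16]
  After 'over': [5, 16, 5]
  After 'gt': [5, 1]
  After 'mul': [5]
Program A final stack: [5]

Program B trace:
  After 'push 1': [1]
  After 'neg': [-1]
  After 'dup': [-1, -1]
Program B final stack: [-1, -1]
Same: no

Answer: no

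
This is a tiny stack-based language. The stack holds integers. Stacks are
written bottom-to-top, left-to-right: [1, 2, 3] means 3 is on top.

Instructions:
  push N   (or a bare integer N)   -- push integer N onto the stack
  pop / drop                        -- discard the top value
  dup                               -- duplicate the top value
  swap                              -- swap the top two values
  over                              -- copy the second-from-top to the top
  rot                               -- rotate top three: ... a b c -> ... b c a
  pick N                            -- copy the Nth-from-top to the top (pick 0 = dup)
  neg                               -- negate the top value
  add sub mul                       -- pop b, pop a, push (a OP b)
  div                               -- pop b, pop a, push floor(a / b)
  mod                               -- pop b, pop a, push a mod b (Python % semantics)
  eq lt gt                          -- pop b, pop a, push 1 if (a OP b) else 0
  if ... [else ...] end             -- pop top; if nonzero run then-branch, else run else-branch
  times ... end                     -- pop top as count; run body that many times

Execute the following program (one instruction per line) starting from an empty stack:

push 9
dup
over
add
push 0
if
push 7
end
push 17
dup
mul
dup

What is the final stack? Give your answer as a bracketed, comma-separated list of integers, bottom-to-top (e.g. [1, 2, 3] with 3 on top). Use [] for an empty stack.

Answer: [9, 18, 289, 289]

Derivation:
After 'push 9': [9]
After 'dup': [9, 9]
After 'over': [9, 9, 9]
After 'add': [9, 18]
After 'push 0': [9, 18, 0]
After 'if': [9, 18]
After 'push 17': [9, 18, 17]
After 'dup': [9, 18, 17, 17]
After 'mul': [9, 18, 289]
After 'dup': [9, 18, 289, 289]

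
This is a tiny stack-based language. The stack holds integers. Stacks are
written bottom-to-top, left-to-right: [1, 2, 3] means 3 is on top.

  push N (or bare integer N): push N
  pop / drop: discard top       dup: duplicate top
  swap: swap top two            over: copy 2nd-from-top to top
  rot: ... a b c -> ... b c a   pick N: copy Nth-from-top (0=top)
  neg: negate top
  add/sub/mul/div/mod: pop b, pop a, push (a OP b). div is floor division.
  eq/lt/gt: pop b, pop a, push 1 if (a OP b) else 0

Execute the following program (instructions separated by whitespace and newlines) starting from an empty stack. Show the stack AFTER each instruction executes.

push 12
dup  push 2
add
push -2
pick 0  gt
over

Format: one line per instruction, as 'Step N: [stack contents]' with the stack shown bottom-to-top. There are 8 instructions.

Step 1: [12]
Step 2: [12, 12]
Step 3: [12, 12, 2]
Step 4: [12, 14]
Step 5: [12, 14, -2]
Step 6: [12, 14, -2, -2]
Step 7: [12, 14, 0]
Step 8: [12, 14, 0, 14]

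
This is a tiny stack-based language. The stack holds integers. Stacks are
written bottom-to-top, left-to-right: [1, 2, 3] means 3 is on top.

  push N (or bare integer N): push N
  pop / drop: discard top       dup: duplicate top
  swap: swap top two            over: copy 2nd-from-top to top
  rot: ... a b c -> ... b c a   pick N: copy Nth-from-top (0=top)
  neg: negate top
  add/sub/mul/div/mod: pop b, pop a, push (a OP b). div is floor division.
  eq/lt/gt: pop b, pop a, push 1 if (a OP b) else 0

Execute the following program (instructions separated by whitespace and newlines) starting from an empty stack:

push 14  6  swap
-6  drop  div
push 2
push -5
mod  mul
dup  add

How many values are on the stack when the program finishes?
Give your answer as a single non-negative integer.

After 'push 14': stack = [14] (depth 1)
After 'push 6': stack = [14, 6] (depth 2)
After 'swap': stack = [6, 14] (depth 2)
After 'push -6': stack = [6, 14, -6] (depth 3)
After 'drop': stack = [6, 14] (depth 2)
After 'div': stack = [0] (depth 1)
After 'push 2': stack = [0, 2] (depth 2)
After 'push -5': stack = [0, 2, -5] (depth 3)
After 'mod': stack = [0, -3] (depth 2)
After 'mul': stack = [0] (depth 1)
After 'dup': stack = [0, 0] (depth 2)
After 'add': stack = [0] (depth 1)

Answer: 1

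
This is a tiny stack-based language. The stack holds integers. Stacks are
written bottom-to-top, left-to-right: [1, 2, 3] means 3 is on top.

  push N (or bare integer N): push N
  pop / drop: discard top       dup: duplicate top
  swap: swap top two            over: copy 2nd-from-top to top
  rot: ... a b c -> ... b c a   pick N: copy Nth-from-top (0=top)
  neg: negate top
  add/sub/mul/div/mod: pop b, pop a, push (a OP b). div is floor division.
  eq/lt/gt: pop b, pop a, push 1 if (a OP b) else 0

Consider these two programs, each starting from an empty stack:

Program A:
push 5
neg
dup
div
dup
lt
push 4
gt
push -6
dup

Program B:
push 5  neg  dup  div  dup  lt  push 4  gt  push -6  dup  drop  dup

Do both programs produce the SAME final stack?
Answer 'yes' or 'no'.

Program A trace:
  After 'push 5': [5]
  After 'neg': [-5]
  After 'dup': [-5, -5]
  After 'div': [1]
  After 'dup': [1, 1]
  After 'lt': [0]
  After 'push 4': [0, 4]
  After 'gt': [0]
  After 'push -6': [0, -6]
  After 'dup': [0, -6, -6]
Program A final stack: [0, -6, -6]

Program B trace:
  After 'push 5': [5]
  After 'neg': [-5]
  After 'dup': [-5, -5]
  After 'div': [1]
  After 'dup': [1, 1]
  After 'lt': [0]
  After 'push 4': [0, 4]
  After 'gt': [0]
  After 'push -6': [0, -6]
  After 'dup': [0, -6, -6]
  After 'drop': [0, -6]
  After 'dup': [0, -6, -6]
Program B final stack: [0, -6, -6]
Same: yes

Answer: yes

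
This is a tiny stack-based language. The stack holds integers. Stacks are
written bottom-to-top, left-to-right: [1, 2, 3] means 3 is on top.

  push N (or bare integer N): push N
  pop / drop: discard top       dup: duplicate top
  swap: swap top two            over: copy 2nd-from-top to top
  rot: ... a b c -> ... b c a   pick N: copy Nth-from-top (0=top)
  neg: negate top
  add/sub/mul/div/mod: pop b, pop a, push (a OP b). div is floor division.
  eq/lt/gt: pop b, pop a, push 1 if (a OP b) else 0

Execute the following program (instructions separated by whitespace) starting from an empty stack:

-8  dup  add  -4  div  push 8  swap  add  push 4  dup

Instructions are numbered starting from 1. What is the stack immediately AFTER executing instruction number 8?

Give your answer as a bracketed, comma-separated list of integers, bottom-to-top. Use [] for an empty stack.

Answer: [12]

Derivation:
Step 1 ('-8'): [-8]
Step 2 ('dup'): [-8, -8]
Step 3 ('add'): [-16]
Step 4 ('-4'): [-16, -4]
Step 5 ('div'): [4]
Step 6 ('push 8'): [4, 8]
Step 7 ('swap'): [8, 4]
Step 8 ('add'): [12]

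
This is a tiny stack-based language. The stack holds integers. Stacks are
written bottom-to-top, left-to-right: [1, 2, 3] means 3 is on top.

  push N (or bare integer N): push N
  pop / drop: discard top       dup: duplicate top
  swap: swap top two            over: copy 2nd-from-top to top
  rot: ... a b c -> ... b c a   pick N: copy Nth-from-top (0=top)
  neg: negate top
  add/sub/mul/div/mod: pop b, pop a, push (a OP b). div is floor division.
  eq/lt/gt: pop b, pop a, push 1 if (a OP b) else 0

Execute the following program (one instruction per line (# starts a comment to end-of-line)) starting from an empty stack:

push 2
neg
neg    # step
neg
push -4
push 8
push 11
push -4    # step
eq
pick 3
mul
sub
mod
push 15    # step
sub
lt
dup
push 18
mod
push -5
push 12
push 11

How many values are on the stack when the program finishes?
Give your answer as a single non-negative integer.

After 'push 2': stack = [2] (depth 1)
After 'neg': stack = [-2] (depth 1)
After 'neg': stack = [2] (depth 1)
After 'neg': stack = [-2] (depth 1)
After 'push -4': stack = [-2, -4] (depth 2)
After 'push 8': stack = [-2, -4, 8] (depth 3)
After 'push 11': stack = [-2, -4, 8, 11] (depth 4)
After 'push -4': stack = [-2, -4, 8, 11, -4] (depth 5)
After 'eq': stack = [-2, -4, 8, 0] (depth 4)
After 'pick 3': stack = [-2, -4, 8, 0, -2] (depth 5)
  ...
After 'mod': stack = [-2, 4] (depth 2)
After 'push 15': stack = [-2, 4, 15] (depth 3)
After 'sub': stack = [-2, -11] (depth 2)
After 'lt': stack = [0] (depth 1)
After 'dup': stack = [0, 0] (depth 2)
After 'push 18': stack = [0, 0, 18] (depth 3)
After 'mod': stack = [0, 0] (depth 2)
After 'push -5': stack = [0, 0, -5] (depth 3)
After 'push 12': stack = [0, 0, -5, 12] (depth 4)
After 'push 11': stack = [0, 0, -5, 12, 11] (depth 5)

Answer: 5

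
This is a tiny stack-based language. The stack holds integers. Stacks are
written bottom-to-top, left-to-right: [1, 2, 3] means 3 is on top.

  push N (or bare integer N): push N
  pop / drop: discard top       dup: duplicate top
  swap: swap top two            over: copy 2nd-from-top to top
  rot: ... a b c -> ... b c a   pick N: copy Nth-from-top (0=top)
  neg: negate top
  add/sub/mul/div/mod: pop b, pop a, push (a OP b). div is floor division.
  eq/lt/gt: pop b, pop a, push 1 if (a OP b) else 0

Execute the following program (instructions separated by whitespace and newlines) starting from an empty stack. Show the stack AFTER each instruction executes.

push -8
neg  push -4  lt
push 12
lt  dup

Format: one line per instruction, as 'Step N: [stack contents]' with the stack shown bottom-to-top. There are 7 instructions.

Step 1: [-8]
Step 2: [8]
Step 3: [8, -4]
Step 4: [0]
Step 5: [0, 12]
Step 6: [1]
Step 7: [1, 1]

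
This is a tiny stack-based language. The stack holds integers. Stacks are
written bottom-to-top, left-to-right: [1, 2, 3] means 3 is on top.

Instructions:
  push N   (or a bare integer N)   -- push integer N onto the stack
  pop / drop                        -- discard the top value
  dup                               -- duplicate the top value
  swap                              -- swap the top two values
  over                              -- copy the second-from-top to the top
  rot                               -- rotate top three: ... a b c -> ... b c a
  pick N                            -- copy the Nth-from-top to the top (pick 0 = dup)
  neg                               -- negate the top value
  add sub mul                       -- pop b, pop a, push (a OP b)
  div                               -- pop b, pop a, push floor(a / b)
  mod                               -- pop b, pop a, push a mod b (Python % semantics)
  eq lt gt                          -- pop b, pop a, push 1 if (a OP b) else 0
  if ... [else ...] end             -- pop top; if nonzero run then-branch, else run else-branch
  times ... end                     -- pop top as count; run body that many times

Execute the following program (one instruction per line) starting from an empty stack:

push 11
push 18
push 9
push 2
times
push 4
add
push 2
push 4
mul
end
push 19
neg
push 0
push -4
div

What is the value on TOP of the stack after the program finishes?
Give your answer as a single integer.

After 'push 11': [11]
After 'push 18': [11, 18]
After 'push 9': [11, 18, 9]
After 'push 2': [11, 18, 9, 2]
After 'times': [11, 18, 9]
After 'push 4': [11, 18, 9, 4]
After 'add': [11, 18, 13]
After 'push 2': [11, 18, 13, 2]
After 'push 4': [11, 18, 13, 2, 4]
After 'mul': [11, 18, 13, 8]
After 'push 4': [11, 18, 13, 8, 4]
After 'add': [11, 18, 13, 12]
After 'push 2': [11, 18, 13, 12, 2]
After 'push 4': [11, 18, 13, 12, 2, 4]
After 'mul': [11, 18, 13, 12, 8]
After 'push 19': [11, 18, 13, 12, 8, 19]
After 'neg': [11, 18, 13, 12, 8, -19]
After 'push 0': [11, 18, 13, 12, 8, -19, 0]
After 'push -4': [11, 18, 13, 12, 8, -19, 0, -4]
After 'div': [11, 18, 13, 12, 8, -19, 0]

Answer: 0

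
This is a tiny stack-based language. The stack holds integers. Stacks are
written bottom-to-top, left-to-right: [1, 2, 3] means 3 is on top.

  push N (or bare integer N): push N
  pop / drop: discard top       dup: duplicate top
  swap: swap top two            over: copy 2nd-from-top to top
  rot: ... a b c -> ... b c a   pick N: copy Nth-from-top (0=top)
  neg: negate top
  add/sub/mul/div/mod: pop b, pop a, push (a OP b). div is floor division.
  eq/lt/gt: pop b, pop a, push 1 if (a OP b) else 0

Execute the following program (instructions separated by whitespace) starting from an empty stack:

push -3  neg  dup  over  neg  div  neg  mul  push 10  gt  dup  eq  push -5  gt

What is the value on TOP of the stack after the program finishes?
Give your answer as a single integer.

After 'push -3': [-3]
After 'neg': [3]
After 'dup': [3, 3]
After 'over': [3, 3, 3]
After 'neg': [3, 3, -3]
After 'div': [3, -1]
After 'neg': [3, 1]
After 'mul': [3]
After 'push 10': [3, 10]
After 'gt': [0]
After 'dup': [0, 0]
After 'eq': [1]
After 'push -5': [1, -5]
After 'gt': [1]

Answer: 1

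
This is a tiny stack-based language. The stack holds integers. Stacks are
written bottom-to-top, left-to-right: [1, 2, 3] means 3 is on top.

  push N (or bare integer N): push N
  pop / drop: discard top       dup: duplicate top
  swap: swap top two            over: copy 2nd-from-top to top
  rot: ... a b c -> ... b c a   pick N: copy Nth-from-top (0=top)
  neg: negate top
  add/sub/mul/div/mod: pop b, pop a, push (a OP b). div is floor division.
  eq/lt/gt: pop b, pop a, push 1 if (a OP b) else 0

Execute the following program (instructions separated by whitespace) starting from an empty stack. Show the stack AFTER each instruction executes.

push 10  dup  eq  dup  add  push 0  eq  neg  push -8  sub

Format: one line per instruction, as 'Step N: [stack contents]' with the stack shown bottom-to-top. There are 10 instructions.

Step 1: [10]
Step 2: [10, 10]
Step 3: [1]
Step 4: [1, 1]
Step 5: [2]
Step 6: [2, 0]
Step 7: [0]
Step 8: [0]
Step 9: [0, -8]
Step 10: [8]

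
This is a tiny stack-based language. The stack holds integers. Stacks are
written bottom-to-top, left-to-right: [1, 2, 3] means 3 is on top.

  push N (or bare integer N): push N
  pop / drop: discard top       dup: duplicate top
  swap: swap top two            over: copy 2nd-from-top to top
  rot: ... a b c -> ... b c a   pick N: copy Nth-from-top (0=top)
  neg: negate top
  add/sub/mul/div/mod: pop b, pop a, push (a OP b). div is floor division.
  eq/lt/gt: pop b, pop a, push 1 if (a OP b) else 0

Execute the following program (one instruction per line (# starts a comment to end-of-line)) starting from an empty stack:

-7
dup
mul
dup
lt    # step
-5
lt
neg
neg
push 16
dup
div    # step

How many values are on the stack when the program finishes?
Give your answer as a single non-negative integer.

After 'push -7': stack = [-7] (depth 1)
After 'dup': stack = [-7, -7] (depth 2)
After 'mul': stack = [49] (depth 1)
After 'dup': stack = [49, 49] (depth 2)
After 'lt': stack = [0] (depth 1)
After 'push -5': stack = [0, -5] (depth 2)
After 'lt': stack = [0] (depth 1)
After 'neg': stack = [0] (depth 1)
After 'neg': stack = [0] (depth 1)
After 'push 16': stack = [0, 16] (depth 2)
After 'dup': stack = [0, 16, 16] (depth 3)
After 'div': stack = [0, 1] (depth 2)

Answer: 2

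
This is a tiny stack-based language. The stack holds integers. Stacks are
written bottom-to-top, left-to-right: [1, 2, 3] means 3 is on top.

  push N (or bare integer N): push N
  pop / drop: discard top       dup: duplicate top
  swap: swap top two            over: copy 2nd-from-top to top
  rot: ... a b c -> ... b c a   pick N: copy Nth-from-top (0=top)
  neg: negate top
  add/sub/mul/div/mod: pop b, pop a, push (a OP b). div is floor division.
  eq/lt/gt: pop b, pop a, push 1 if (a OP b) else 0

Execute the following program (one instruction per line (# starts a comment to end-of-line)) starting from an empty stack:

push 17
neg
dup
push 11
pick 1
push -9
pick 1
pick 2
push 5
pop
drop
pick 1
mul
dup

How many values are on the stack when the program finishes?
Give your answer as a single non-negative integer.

Answer: 7

Derivation:
After 'push 17': stack = [17] (depth 1)
After 'neg': stack = [-17] (depth 1)
After 'dup': stack = [-17, -17] (depth 2)
After 'push 11': stack = [-17, -17, 11] (depth 3)
After 'pick 1': stack = [-17, -17, 11, -17] (depth 4)
After 'push -9': stack = [-17, -17, 11, -17, -9] (depth 5)
After 'pick 1': stack = [-17, -17, 11, -17, -9, -17] (depth 6)
After 'pick 2': stack = [-17, -17, 11, -17, -9, -17, -17] (depth 7)
After 'push 5': stack = [-17, -17, 11, -17, -9, -17, -17, 5] (depth 8)
After 'pop': stack = [-17, -17, 11, -17, -9, -17, -17] (depth 7)
After 'drop': stack = [-17, -17, 11, -17, -9, -17] (depth 6)
After 'pick 1': stack = [-17, -17, 11, -17, -9, -17, -9] (depth 7)
After 'mul': stack = [-17, -17, 11, -17, -9, 153] (depth 6)
After 'dup': stack = [-17, -17, 11, -17, -9, 153, 153] (depth 7)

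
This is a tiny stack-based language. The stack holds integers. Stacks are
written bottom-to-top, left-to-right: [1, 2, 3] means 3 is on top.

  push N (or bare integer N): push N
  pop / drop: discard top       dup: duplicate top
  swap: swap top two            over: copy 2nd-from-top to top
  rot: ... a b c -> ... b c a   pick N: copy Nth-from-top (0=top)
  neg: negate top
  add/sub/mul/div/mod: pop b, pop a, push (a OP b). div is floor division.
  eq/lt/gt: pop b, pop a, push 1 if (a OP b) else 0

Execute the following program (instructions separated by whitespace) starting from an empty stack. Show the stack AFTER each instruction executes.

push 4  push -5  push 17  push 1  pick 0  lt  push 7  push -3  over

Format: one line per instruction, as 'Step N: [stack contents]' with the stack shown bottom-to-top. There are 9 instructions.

Step 1: [4]
Step 2: [4, -5]
Step 3: [4, -5, 17]
Step 4: [4, -5, 17, 1]
Step 5: [4, -5, 17, 1, 1]
Step 6: [4, -5, 17, 0]
Step 7: [4, -5, 17, 0, 7]
Step 8: [4, -5, 17, 0, 7, -3]
Step 9: [4, -5, 17, 0, 7, -3, 7]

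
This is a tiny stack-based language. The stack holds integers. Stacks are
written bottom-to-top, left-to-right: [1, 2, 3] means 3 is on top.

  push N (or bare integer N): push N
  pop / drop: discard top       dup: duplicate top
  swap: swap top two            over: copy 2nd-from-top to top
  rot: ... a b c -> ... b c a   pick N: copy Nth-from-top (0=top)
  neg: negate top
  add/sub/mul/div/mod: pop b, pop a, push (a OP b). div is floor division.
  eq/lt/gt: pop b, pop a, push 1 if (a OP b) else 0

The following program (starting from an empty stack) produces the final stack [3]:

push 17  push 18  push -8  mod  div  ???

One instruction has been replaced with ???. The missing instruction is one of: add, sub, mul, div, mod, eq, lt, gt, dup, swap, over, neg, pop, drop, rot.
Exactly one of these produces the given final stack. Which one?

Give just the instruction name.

Answer: neg

Derivation:
Stack before ???: [-3]
Stack after ???:  [3]
The instruction that transforms [-3] -> [3] is: neg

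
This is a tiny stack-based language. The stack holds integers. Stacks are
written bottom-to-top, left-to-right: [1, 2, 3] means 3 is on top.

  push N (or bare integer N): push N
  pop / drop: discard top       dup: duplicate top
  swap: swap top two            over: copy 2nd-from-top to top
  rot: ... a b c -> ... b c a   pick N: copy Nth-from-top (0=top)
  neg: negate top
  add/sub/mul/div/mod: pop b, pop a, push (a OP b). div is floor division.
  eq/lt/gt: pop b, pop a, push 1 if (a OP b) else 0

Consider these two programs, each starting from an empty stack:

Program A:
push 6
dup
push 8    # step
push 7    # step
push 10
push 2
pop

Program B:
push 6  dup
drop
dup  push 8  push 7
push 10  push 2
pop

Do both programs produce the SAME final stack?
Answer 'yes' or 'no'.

Answer: yes

Derivation:
Program A trace:
  After 'push 6': [6]
  After 'dup': [6, 6]
  After 'push 8': [6, 6, 8]
  After 'push 7': [6, 6, 8, 7]
  After 'push 10': [6, 6, 8, 7, 10]
  After 'push 2': [6, 6, 8, 7, 10, 2]
  After 'pop': [6, 6, 8, 7, 10]
Program A final stack: [6, 6, 8, 7, 10]

Program B trace:
  After 'push 6': [6]
  After 'dup': [6, 6]
  After 'drop': [6]
  After 'dup': [6, 6]
  After 'push 8': [6, 6, 8]
  After 'push 7': [6, 6, 8, 7]
  After 'push 10': [6, 6, 8, 7, 10]
  After 'push 2': [6, 6, 8, 7, 10, 2]
  After 'pop': [6, 6, 8, 7, 10]
Program B final stack: [6, 6, 8, 7, 10]
Same: yes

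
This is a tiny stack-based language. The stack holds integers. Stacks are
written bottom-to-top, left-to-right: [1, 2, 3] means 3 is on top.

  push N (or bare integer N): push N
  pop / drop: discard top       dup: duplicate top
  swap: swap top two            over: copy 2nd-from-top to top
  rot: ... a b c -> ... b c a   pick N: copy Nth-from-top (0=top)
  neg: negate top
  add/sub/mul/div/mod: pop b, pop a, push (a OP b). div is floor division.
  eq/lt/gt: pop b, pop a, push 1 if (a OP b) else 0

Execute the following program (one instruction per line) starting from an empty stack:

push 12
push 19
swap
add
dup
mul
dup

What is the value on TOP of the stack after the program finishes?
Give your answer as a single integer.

After 'push 12': [12]
After 'push 19': [12, 19]
After 'swap': [19, 12]
After 'add': [31]
After 'dup': [31, 31]
After 'mul': [961]
After 'dup': [961, 961]

Answer: 961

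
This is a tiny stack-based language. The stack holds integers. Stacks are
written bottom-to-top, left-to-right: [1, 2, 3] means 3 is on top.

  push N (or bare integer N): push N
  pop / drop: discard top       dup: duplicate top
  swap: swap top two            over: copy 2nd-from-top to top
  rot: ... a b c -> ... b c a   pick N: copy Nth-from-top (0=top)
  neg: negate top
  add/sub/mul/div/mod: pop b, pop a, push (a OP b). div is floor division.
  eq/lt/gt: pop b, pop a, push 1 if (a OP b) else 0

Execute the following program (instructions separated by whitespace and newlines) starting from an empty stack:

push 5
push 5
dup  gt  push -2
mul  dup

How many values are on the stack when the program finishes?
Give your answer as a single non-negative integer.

Answer: 3

Derivation:
After 'push 5': stack = [5] (depth 1)
After 'push 5': stack = [5, 5] (depth 2)
After 'dup': stack = [5, 5, 5] (depth 3)
After 'gt': stack = [5, 0] (depth 2)
After 'push -2': stack = [5, 0, -2] (depth 3)
After 'mul': stack = [5, 0] (depth 2)
After 'dup': stack = [5, 0, 0] (depth 3)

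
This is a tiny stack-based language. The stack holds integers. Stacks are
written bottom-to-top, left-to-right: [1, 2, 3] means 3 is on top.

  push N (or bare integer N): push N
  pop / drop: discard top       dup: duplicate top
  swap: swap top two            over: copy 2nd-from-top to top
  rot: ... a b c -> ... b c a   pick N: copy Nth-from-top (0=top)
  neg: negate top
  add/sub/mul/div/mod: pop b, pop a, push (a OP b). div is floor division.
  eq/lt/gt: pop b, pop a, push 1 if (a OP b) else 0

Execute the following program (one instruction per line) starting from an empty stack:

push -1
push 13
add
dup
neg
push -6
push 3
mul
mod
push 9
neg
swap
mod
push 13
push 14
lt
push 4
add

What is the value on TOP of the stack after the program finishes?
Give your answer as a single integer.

Answer: 5

Derivation:
After 'push -1': [-1]
After 'push 13': [-1, 13]
After 'add': [12]
After 'dup': [12, 12]
After 'neg': [12, -12]
After 'push -6': [12, -12, -6]
After 'push 3': [12, -12, -6, 3]
After 'mul': [12, -12, -18]
After 'mod': [12, -12]
After 'push 9': [12, -12, 9]
After 'neg': [12, -12, -9]
After 'swap': [12, -9, -12]
After 'mod': [12, -9]
After 'push 13': [12, -9, 13]
After 'push 14': [12, -9, 13, 14]
After 'lt': [12, -9, 1]
After 'push 4': [12, -9, 1, 4]
After 'add': [12, -9, 5]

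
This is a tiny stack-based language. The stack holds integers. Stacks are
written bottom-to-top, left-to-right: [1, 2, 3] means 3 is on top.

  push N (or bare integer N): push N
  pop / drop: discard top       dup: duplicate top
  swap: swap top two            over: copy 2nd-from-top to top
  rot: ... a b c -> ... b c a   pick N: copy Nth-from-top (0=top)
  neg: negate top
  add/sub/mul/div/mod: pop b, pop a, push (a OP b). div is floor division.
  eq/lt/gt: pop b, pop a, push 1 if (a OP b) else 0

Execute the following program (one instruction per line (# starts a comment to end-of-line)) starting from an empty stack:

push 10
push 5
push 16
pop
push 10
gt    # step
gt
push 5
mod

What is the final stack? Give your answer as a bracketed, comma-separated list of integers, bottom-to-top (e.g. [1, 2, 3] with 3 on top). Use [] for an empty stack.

After 'push 10': [10]
After 'push 5': [10, 5]
After 'push 16': [10, 5, 16]
After 'pop': [10, 5]
After 'push 10': [10, 5, 10]
After 'gt': [10, 0]
After 'gt': [1]
After 'push 5': [1, 5]
After 'mod': [1]

Answer: [1]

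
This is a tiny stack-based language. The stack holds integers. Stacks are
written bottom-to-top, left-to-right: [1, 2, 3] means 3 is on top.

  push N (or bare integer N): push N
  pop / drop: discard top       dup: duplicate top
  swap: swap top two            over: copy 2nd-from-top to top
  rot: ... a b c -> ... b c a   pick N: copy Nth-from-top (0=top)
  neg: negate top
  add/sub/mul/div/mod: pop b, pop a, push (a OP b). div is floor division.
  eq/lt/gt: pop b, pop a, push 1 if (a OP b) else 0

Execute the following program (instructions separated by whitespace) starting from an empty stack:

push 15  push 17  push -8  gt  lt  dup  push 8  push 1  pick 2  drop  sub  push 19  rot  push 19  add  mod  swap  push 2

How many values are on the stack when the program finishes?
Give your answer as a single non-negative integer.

Answer: 4

Derivation:
After 'push 15': stack = [15] (depth 1)
After 'push 17': stack = [15, 17] (depth 2)
After 'push -8': stack = [15, 17, -8] (depth 3)
After 'gt': stack = [15, 1] (depth 2)
After 'lt': stack = [0] (depth 1)
After 'dup': stack = [0, 0] (depth 2)
After 'push 8': stack = [0, 0, 8] (depth 3)
After 'push 1': stack = [0, 0, 8, 1] (depth 4)
After 'pick 2': stack = [0, 0, 8, 1, 0] (depth 5)
After 'drop': stack = [0, 0, 8, 1] (depth 4)
After 'sub': stack = [0, 0, 7] (depth 3)
After 'push 19': stack = [0, 0, 7, 19] (depth 4)
After 'rot': stack = [0, 7, 19, 0] (depth 4)
After 'push 19': stack = [0, 7, 19, 0, 19] (depth 5)
After 'add': stack = [0, 7, 19, 19] (depth 4)
After 'mod': stack = [0, 7, 0] (depth 3)
After 'swap': stack = [0, 0, 7] (depth 3)
After 'push 2': stack = [0, 0, 7, 2] (depth 4)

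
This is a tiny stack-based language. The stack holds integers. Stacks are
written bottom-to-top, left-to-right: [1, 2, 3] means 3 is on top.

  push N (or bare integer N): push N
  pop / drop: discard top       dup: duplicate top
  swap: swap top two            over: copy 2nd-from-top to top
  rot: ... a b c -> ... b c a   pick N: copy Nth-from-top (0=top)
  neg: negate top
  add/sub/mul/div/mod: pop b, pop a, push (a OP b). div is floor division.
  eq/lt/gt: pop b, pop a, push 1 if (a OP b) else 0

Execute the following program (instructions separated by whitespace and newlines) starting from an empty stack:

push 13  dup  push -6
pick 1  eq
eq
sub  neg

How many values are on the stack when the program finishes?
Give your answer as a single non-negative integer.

After 'push 13': stack = [13] (depth 1)
After 'dup': stack = [13, 13] (depth 2)
After 'push -6': stack = [13, 13, -6] (depth 3)
After 'pick 1': stack = [13, 13, -6, 13] (depth 4)
After 'eq': stack = [13, 13, 0] (depth 3)
After 'eq': stack = [13, 0] (depth 2)
After 'sub': stack = [13] (depth 1)
After 'neg': stack = [-13] (depth 1)

Answer: 1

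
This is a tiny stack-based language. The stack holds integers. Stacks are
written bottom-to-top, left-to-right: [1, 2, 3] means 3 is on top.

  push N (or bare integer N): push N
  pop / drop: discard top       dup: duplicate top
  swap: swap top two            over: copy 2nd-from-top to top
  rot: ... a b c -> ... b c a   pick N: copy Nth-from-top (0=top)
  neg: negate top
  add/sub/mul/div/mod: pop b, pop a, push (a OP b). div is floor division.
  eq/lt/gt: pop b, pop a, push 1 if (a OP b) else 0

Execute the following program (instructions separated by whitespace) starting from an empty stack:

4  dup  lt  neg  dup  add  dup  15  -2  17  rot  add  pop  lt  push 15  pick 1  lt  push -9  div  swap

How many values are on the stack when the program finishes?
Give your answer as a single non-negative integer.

After 'push 4': stack = [4] (depth 1)
After 'dup': stack = [4, 4] (depth 2)
After 'lt': stack = [0] (depth 1)
After 'neg': stack = [0] (depth 1)
After 'dup': stack = [0, 0] (depth 2)
After 'add': stack = [0] (depth 1)
After 'dup': stack = [0, 0] (depth 2)
After 'push 15': stack = [0, 0, 15] (depth 3)
After 'push -2': stack = [0, 0, 15, -2] (depth 4)
After 'push 17': stack = [0, 0, 15, -2, 17] (depth 5)
After 'rot': stack = [0, 0, -2, 17, 15] (depth 5)
After 'add': stack = [0, 0, -2, 32] (depth 4)
After 'pop': stack = [0, 0, -2] (depth 3)
After 'lt': stack = [0, 0] (depth 2)
After 'push 15': stack = [0, 0, 15] (depth 3)
After 'pick 1': stack = [0, 0, 15, 0] (depth 4)
After 'lt': stack = [0, 0, 0] (depth 3)
After 'push -9': stack = [0, 0, 0, -9] (depth 4)
After 'div': stack = [0, 0, 0] (depth 3)
After 'swap': stack = [0, 0, 0] (depth 3)

Answer: 3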